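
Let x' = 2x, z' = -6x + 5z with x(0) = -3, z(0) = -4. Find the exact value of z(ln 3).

A = [[2,0],[-6,5]]; eigenvalues λ = 5, 2.
Eigenvectors: (0,-1) for λ=5, (-1,-2) for λ=2.
From the initial condition, c_1 = -2, c_2 = 3.
z(ln 3) = (-2)(3^5)(-1) + (3)(3^2)(-2) = 432.

432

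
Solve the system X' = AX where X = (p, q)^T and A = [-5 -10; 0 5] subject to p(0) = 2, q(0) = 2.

Coefficient matrix A = [[-5, -10], [0, 5]].
Characteristic polynomial det(A - λI) = λ^2 - 25 = 0.
Eigenvalues λ = -5, 5.
For λ=-5: (A-λI) row 1 is [0, -10], so an eigenvector is (1, 0).
For λ=5: (A-λI) row 1 is [-10, -10], so an eigenvector is (-1, 1).
General solution: K_1e^(-5t)(1,0) + K_2e^(5t)(-1,1).
Applying p(0)=2, q(0)=2 gives K_1=4, K_2=2.

p(t) = -2e^(5t) + 4e^(-5t), q(t) = 2e^(5t)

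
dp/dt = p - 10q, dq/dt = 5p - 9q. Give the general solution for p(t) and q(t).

Coefficient matrix A = [[1, -10], [5, -9]].
Characteristic polynomial det(A - λI) = λ^2 + 8λ + 41 = 0.
Eigenvalues λ = -4 ± 5i (complex conjugate pair).
For λ=-4+5i: an eigenvector is (-1,-1) - i(1,0) = (-1 - i, -1).
A real fundamental pair from Re and Im of e^((-4+5i)t)v: X_1 = e^(-4t)(cos(5t)·(-1,-1) + sin(5t)·(1,0)), X_2 = e^(-4t)(sin(5t)·(-1,-1) - cos(5t)·(1,0)).
General solution: K_1X_1 + K_2X_2.

p(t) = K_1e^(-4t)sin(5t) - K_1e^(-4t)cos(5t) - K_2e^(-4t)sin(5t) - K_2e^(-4t)cos(5t), q(t) = -K_1e^(-4t)cos(5t) - K_2e^(-4t)sin(5t)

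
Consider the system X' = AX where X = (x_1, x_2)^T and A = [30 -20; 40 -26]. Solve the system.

x_1(t) = -C_1e^(2t)sin(4t) + 2C_1e^(2t)cos(4t) + 2C_2e^(2t)sin(4t) + C_2e^(2t)cos(4t), x_2(t) = -C_1e^(2t)sin(4t) + 3C_1e^(2t)cos(4t) + 3C_2e^(2t)sin(4t) + C_2e^(2t)cos(4t)

Coefficient matrix A = [[30, -20], [40, -26]].
Characteristic polynomial det(A - λI) = λ^2 - 4λ + 20 = 0.
Eigenvalues λ = 2 ± 4i (complex conjugate pair).
For λ=2+4i: an eigenvector is (2,3) - i(-1,-1) = (2 + i, 3 + i).
A real fundamental pair from Re and Im of e^((2+4i)t)v: X_1 = e^(2t)(cos(4t)·(2,3) + sin(4t)·(-1,-1)), X_2 = e^(2t)(sin(4t)·(2,3) - cos(4t)·(-1,-1)).
General solution: C_1X_1 + C_2X_2.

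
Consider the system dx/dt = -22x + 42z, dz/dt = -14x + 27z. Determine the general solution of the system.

x(t) = -3C_1e^(6t) - 2C_2e^(-t), z(t) = -2C_1e^(6t) - C_2e^(-t)

Coefficient matrix A = [[-22, 42], [-14, 27]].
Characteristic polynomial det(A - λI) = λ^2 - 5λ - 6 = 0.
Eigenvalues λ = 6, -1.
For λ=6: (A-λI) row 1 is [-28, 42], so an eigenvector is (-3, -2).
For λ=-1: (A-λI) row 1 is [-21, 42], so an eigenvector is (-2, -1).
General solution: C_1e^(6t)(-3,-2) + C_2e^(-t)(-2,-1).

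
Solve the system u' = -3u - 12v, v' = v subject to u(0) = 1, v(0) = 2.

Coefficient matrix A = [[-3, -12], [0, 1]].
Characteristic polynomial det(A - λI) = λ^2 + 2λ - 3 = 0.
Eigenvalues λ = 1, -3.
For λ=1: (A-λI) row 1 is [-4, -12], so an eigenvector is (3, -1).
For λ=-3: (A-λI) row 1 is [0, -12], so an eigenvector is (1, 0).
General solution: c_1e^(t)(3,-1) + c_2e^(-3t)(1,0).
Applying u(0)=1, v(0)=2 gives c_1=-2, c_2=7.

u(t) = -6e^(t) + 7e^(-3t), v(t) = 2e^(t)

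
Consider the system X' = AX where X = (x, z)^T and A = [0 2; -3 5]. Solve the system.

x(t) = -C_1e^(2t) - 2C_2e^(3t), z(t) = -C_1e^(2t) - 3C_2e^(3t)

Coefficient matrix A = [[0, 2], [-3, 5]].
Characteristic polynomial det(A - λI) = λ^2 - 5λ + 6 = 0.
Eigenvalues λ = 2, 3.
For λ=2: (A-λI) row 1 is [-2, 2], so an eigenvector is (-1, -1).
For λ=3: (A-λI) row 1 is [-3, 2], so an eigenvector is (-2, -3).
General solution: C_1e^(2t)(-1,-1) + C_2e^(3t)(-2,-3).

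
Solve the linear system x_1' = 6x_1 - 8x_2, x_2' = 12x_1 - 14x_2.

x_1(t) = 2K_1e^(-6t) - K_2e^(-2t), x_2(t) = 3K_1e^(-6t) - K_2e^(-2t)

Coefficient matrix A = [[6, -8], [12, -14]].
Characteristic polynomial det(A - λI) = λ^2 + 8λ + 12 = 0.
Eigenvalues λ = -6, -2.
For λ=-6: (A-λI) row 1 is [12, -8], so an eigenvector is (2, 3).
For λ=-2: (A-λI) row 1 is [8, -8], so an eigenvector is (-1, -1).
General solution: K_1e^(-6t)(2,3) + K_2e^(-2t)(-1,-1).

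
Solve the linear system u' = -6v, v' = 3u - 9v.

u(t) = 2C_1e^(-3t) - C_2e^(-6t), v(t) = C_1e^(-3t) - C_2e^(-6t)

Coefficient matrix A = [[0, -6], [3, -9]].
Characteristic polynomial det(A - λI) = λ^2 + 9λ + 18 = 0.
Eigenvalues λ = -3, -6.
For λ=-3: (A-λI) row 1 is [3, -6], so an eigenvector is (2, 1).
For λ=-6: (A-λI) row 1 is [6, -6], so an eigenvector is (-1, -1).
General solution: C_1e^(-3t)(2,1) + C_2e^(-6t)(-1,-1).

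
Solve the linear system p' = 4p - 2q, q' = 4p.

Coefficient matrix A = [[4, -2], [4, 0]].
Characteristic polynomial det(A - λI) = λ^2 - 4λ + 8 = 0.
Eigenvalues λ = 2 ± 2i (complex conjugate pair).
For λ=2+2i: an eigenvector is (0,-1) - i(1,1) = (0 - i, -1 - i).
A real fundamental pair from Re and Im of e^((2+2i)t)v: X_1 = e^(2t)(cos(2t)·(0,-1) + sin(2t)·(1,1)), X_2 = e^(2t)(sin(2t)·(0,-1) - cos(2t)·(1,1)).
General solution: C_1X_1 + C_2X_2.

p(t) = C_1e^(2t)sin(2t) - C_2e^(2t)cos(2t), q(t) = C_1e^(2t)sin(2t) - C_1e^(2t)cos(2t) - C_2e^(2t)sin(2t) - C_2e^(2t)cos(2t)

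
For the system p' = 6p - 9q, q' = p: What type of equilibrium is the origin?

A = [[6,-9],[1,0]]; det(A-λI) = λ^2 - 6λ + 9.
repeated λ = 3 with a single eigenvector.

unstable improper node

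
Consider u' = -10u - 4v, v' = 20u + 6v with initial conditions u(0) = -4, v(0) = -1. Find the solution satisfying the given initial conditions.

u(t) = 9e^(-2t)sin(4t) - 4e^(-2t)cos(4t), v(t) = -22e^(-2t)sin(4t) - e^(-2t)cos(4t)

Coefficient matrix A = [[-10, -4], [20, 6]].
Characteristic polynomial det(A - λI) = λ^2 + 4λ + 20 = 0.
Eigenvalues λ = -2 ± 4i (complex conjugate pair).
For λ=-2+4i: an eigenvector is (1,-2) - i(0,1) = (1, -2 - i).
A real fundamental pair from Re and Im of e^((-2+4i)t)v: X_1 = e^(-2t)(cos(4t)·(1,-2) + sin(4t)·(0,1)), X_2 = e^(-2t)(sin(4t)·(1,-2) - cos(4t)·(0,1)).
General solution: c_1X_1 + c_2X_2.
Applying u(0)=-4, v(0)=-1 gives c_1=-4, c_2=9.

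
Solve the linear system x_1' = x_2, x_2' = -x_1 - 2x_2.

Coefficient matrix A = [[0, 1], [-1, -2]].
Characteristic polynomial det(A - λI) = λ^2 + 2λ + 1 = 0.
Single eigenvalue λ = -1 with algebraic multiplicity 2.
Eigenvector v = (-1,1); generalized eigenvector w with (A-λI)w=v is (1,-2).
General solution: e^(-t)[c_1·v + c_2·(t·v + w)].

x_1(t) = -c_1e^(-t) - c_2te^(-t) + c_2e^(-t), x_2(t) = c_1e^(-t) + c_2te^(-t) - 2c_2e^(-t)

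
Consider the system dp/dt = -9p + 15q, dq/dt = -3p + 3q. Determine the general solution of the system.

Coefficient matrix A = [[-9, 15], [-3, 3]].
Characteristic polynomial det(A - λI) = λ^2 + 6λ + 18 = 0.
Eigenvalues λ = -3 ± 3i (complex conjugate pair).
For λ=-3+3i: an eigenvector is (1,0) - i(-2,-1) = (1 + 2i, 0 + i).
A real fundamental pair from Re and Im of e^((-3+3i)t)v: X_1 = e^(-3t)(cos(3t)·(1,0) + sin(3t)·(-2,-1)), X_2 = e^(-3t)(sin(3t)·(1,0) - cos(3t)·(-2,-1)).
General solution: c_1X_1 + c_2X_2.

p(t) = -2c_1e^(-3t)sin(3t) + c_1e^(-3t)cos(3t) + c_2e^(-3t)sin(3t) + 2c_2e^(-3t)cos(3t), q(t) = -c_1e^(-3t)sin(3t) + c_2e^(-3t)cos(3t)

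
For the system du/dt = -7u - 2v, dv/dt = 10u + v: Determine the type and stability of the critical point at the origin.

A = [[-7,-2],[10,1]]; det(A-λI) = λ^2 + 6λ + 13.
λ = -3 ± 2i: negative real part.

stable spiral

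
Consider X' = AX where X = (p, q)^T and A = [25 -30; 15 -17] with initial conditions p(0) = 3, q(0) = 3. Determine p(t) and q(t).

p(t) = -9e^(4t)sin(3t) + 3e^(4t)cos(3t), q(t) = -6e^(4t)sin(3t) + 3e^(4t)cos(3t)

Coefficient matrix A = [[25, -30], [15, -17]].
Characteristic polynomial det(A - λI) = λ^2 - 8λ + 25 = 0.
Eigenvalues λ = 4 ± 3i (complex conjugate pair).
For λ=4+3i: an eigenvector is (3,2) - i(1,1) = (3 - i, 2 - i).
A real fundamental pair from Re and Im of e^((4+3i)t)v: X_1 = e^(4t)(cos(3t)·(3,2) + sin(3t)·(1,1)), X_2 = e^(4t)(sin(3t)·(3,2) - cos(3t)·(1,1)).
General solution: C_1X_1 + C_2X_2.
Applying p(0)=3, q(0)=3 gives C_1=0, C_2=-3.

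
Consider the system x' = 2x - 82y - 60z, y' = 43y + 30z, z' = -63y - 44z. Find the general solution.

x(t) = c_1e^(2t) + 10c_2e^(t) - 4c_3e^(-2t), y(t) = -5c_2e^(t) + 2c_3e^(-2t), z(t) = 7c_2e^(t) - 3c_3e^(-2t)

Coefficient matrix A = [[2, -82, -60], [0, 43, 30], [0, -63, -44]].
det(A - λI) = 0 gives eigenvalues λ = 2, 1, -2.
For λ=2: eigenvector (1,0,0).
For λ=1: eigenvector (10,-5,7).
For λ=-2: eigenvector (-4,2,-3).
General solution: c_1e^(2t)(1,0,0) + c_2e^(t)(10,-5,7) + c_3e^(-2t)(-4,2,-3).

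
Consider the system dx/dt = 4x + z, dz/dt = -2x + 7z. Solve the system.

Coefficient matrix A = [[4, 1], [-2, 7]].
Characteristic polynomial det(A - λI) = λ^2 - 11λ + 30 = 0.
Eigenvalues λ = 5, 6.
For λ=5: (A-λI) row 1 is [-1, 1], so an eigenvector is (1, 1).
For λ=6: (A-λI) row 1 is [-2, 1], so an eigenvector is (-1, -2).
General solution: K_1e^(5t)(1,1) + K_2e^(6t)(-1,-2).

x(t) = K_1e^(5t) - K_2e^(6t), z(t) = K_1e^(5t) - 2K_2e^(6t)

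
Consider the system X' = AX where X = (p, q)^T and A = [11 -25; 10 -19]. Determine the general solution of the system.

p(t) = -c_1e^(-4t)sin(5t) - 2c_1e^(-4t)cos(5t) - 2c_2e^(-4t)sin(5t) + c_2e^(-4t)cos(5t), q(t) = -c_1e^(-4t)sin(5t) - c_1e^(-4t)cos(5t) - c_2e^(-4t)sin(5t) + c_2e^(-4t)cos(5t)

Coefficient matrix A = [[11, -25], [10, -19]].
Characteristic polynomial det(A - λI) = λ^2 + 8λ + 41 = 0.
Eigenvalues λ = -4 ± 5i (complex conjugate pair).
For λ=-4+5i: an eigenvector is (-2,-1) - i(-1,-1) = (-2 + i, -1 + i).
A real fundamental pair from Re and Im of e^((-4+5i)t)v: X_1 = e^(-4t)(cos(5t)·(-2,-1) + sin(5t)·(-1,-1)), X_2 = e^(-4t)(sin(5t)·(-2,-1) - cos(5t)·(-1,-1)).
General solution: c_1X_1 + c_2X_2.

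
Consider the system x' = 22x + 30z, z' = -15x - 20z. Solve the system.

Coefficient matrix A = [[22, 30], [-15, -20]].
Characteristic polynomial det(A - λI) = λ^2 - 2λ + 10 = 0.
Eigenvalues λ = 1 ± 3i (complex conjugate pair).
For λ=1+3i: an eigenvector is (3,-2) - i(1,-1) = (3 - i, -2 + i).
A real fundamental pair from Re and Im of e^((1+3i)t)v: X_1 = e^(t)(cos(3t)·(3,-2) + sin(3t)·(1,-1)), X_2 = e^(t)(sin(3t)·(3,-2) - cos(3t)·(1,-1)).
General solution: c_1X_1 + c_2X_2.

x(t) = c_1e^(t)sin(3t) + 3c_1e^(t)cos(3t) + 3c_2e^(t)sin(3t) - c_2e^(t)cos(3t), z(t) = -c_1e^(t)sin(3t) - 2c_1e^(t)cos(3t) - 2c_2e^(t)sin(3t) + c_2e^(t)cos(3t)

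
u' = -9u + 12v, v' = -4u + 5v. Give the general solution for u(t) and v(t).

Coefficient matrix A = [[-9, 12], [-4, 5]].
Characteristic polynomial det(A - λI) = λ^2 + 4λ + 3 = 0.
Eigenvalues λ = -1, -3.
For λ=-1: (A-λI) row 1 is [-8, 12], so an eigenvector is (3, 2).
For λ=-3: (A-λI) row 1 is [-6, 12], so an eigenvector is (-2, -1).
General solution: C_1e^(-t)(3,2) + C_2e^(-3t)(-2,-1).

u(t) = 3C_1e^(-t) - 2C_2e^(-3t), v(t) = 2C_1e^(-t) - C_2e^(-3t)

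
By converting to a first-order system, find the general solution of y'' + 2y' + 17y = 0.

Let x_1 = y, x_2 = y'. Then x_1' = x_2 and x_2' = -17x_1 - 2x_2.
A = [[0,1],[-17,-2]]; det(A-λI) = λ^2 + 2λ + 17.
Eigenvalues λ = -1 ± 4i.

y(t) = C_1e^(-t)cos(4t) + C_2e^(-t)sin(4t)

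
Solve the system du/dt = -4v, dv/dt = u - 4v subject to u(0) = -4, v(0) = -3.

Coefficient matrix A = [[0, -4], [1, -4]].
Characteristic polynomial det(A - λI) = λ^2 + 4λ + 4 = 0.
Single eigenvalue λ = -2 with algebraic multiplicity 2.
Eigenvector v = (2,1); generalized eigenvector w with (A-λI)w=v is (1,0).
General solution: e^(-2t)[C_1·v + C_2·(t·v + w)].
Applying u(0)=-4, v(0)=-3 gives C_1=-3, C_2=2.

u(t) = 4te^(-2t) - 4e^(-2t), v(t) = 2te^(-2t) - 3e^(-2t)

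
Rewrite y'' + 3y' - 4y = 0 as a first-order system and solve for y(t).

y(t) = c_1e^(-4t) + c_2e^(t)

Let x_1 = y, x_2 = y'. Then x_1' = x_2 and x_2' = 4x_1 - 3x_2.
A = [[0,1],[4,-3]]; det(A-λI) = λ^2 + 3λ - 4.
Eigenvalues λ = -4, 1 with eigenvectors (1,-4), (1,1).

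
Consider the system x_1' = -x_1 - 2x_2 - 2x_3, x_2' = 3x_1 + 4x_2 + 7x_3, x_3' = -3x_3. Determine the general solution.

Coefficient matrix A = [[-1, -2, -2], [3, 4, 7], [0, 0, -3]].
det(A - λI) = 0 gives eigenvalues λ = 1, 2, -3.
For λ=1: eigenvector (1,-1,0).
For λ=2: eigenvector (-2,3,0).
For λ=-3: eigenvector (0,-1,1).
General solution: c_1e^(t)(1,-1,0) + c_2e^(2t)(-2,3,0) + c_3e^(-3t)(0,-1,1).

x_1(t) = c_1e^(t) - 2c_2e^(2t), x_2(t) = -c_1e^(t) + 3c_2e^(2t) - c_3e^(-3t), x_3(t) = c_3e^(-3t)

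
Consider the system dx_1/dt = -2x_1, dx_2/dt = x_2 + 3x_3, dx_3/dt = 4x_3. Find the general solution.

x_1(t) = C_1e^(-2t), x_2(t) = C_2e^(t) + C_3e^(4t), x_3(t) = C_3e^(4t)

Coefficient matrix A = [[-2, 0, 0], [0, 1, 3], [0, 0, 4]].
det(A - λI) = 0 gives eigenvalues λ = -2, 1, 4.
For λ=-2: eigenvector (1,0,0).
For λ=1: eigenvector (0,1,0).
For λ=4: eigenvector (0,1,1).
General solution: C_1e^(-2t)(1,0,0) + C_2e^(t)(0,1,0) + C_3e^(4t)(0,1,1).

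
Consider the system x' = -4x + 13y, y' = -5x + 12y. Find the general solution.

Coefficient matrix A = [[-4, 13], [-5, 12]].
Characteristic polynomial det(A - λI) = λ^2 - 8λ + 17 = 0.
Eigenvalues λ = 4 ± i (complex conjugate pair).
For λ=4+i: an eigenvector is (2,1) - i(-3,-2) = (2 + 3i, 1 + 2i).
A real fundamental pair from Re and Im of e^((4+i)t)v: X_1 = e^(4t)(cos(t)·(2,1) + sin(t)·(-3,-2)), X_2 = e^(4t)(sin(t)·(2,1) - cos(t)·(-3,-2)).
General solution: K_1X_1 + K_2X_2.

x(t) = -3K_1e^(4t)sin(t) + 2K_1e^(4t)cos(t) + 2K_2e^(4t)sin(t) + 3K_2e^(4t)cos(t), y(t) = -2K_1e^(4t)sin(t) + K_1e^(4t)cos(t) + K_2e^(4t)sin(t) + 2K_2e^(4t)cos(t)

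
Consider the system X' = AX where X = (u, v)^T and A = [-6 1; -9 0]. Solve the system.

Coefficient matrix A = [[-6, 1], [-9, 0]].
Characteristic polynomial det(A - λI) = λ^2 + 6λ + 9 = 0.
Single eigenvalue λ = -3 with algebraic multiplicity 2.
Eigenvector v = (1,3); generalized eigenvector w with (A-λI)w=v is (0,1).
General solution: e^(-3t)[K_1·v + K_2·(t·v + w)].

u(t) = K_1e^(-3t) + K_2te^(-3t), v(t) = 3K_1e^(-3t) + 3K_2te^(-3t) + K_2e^(-3t)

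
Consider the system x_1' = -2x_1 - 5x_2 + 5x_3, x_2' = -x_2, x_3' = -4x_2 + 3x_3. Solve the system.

Coefficient matrix A = [[-2, -5, 5], [0, -1, 0], [0, -4, 3]].
det(A - λI) = 0 gives eigenvalues λ = -1, 3, -2.
For λ=-1: eigenvector (0,1,1).
For λ=3: eigenvector (1,0,1).
For λ=-2: eigenvector (-1,0,0).
General solution: c_1e^(-t)(0,1,1) + c_2e^(3t)(1,0,1) + c_3e^(-2t)(-1,0,0).

x_1(t) = c_2e^(3t) - c_3e^(-2t), x_2(t) = c_1e^(-t), x_3(t) = c_1e^(-t) + c_2e^(3t)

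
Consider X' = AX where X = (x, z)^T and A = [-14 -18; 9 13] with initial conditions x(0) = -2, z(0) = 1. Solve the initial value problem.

Coefficient matrix A = [[-14, -18], [9, 13]].
Characteristic polynomial det(A - λI) = λ^2 + λ - 20 = 0.
Eigenvalues λ = -5, 4.
For λ=-5: (A-λI) row 1 is [-9, -18], so an eigenvector is (-2, 1).
For λ=4: (A-λI) row 1 is [-18, -18], so an eigenvector is (1, -1).
General solution: C_1e^(-5t)(-2,1) + C_2e^(4t)(1,-1).
Applying x(0)=-2, z(0)=1 gives C_1=1, C_2=0.

x(t) = -2e^(-5t), z(t) = e^(-5t)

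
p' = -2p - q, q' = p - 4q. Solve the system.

Coefficient matrix A = [[-2, -1], [1, -4]].
Characteristic polynomial det(A - λI) = λ^2 + 6λ + 9 = 0.
Single eigenvalue λ = -3 with algebraic multiplicity 2.
Eigenvector v = (-1,-1); generalized eigenvector w with (A-λI)w=v is (-3,-2).
General solution: e^(-3t)[K_1·v + K_2·(t·v + w)].

p(t) = -K_1e^(-3t) - K_2te^(-3t) - 3K_2e^(-3t), q(t) = -K_1e^(-3t) - K_2te^(-3t) - 2K_2e^(-3t)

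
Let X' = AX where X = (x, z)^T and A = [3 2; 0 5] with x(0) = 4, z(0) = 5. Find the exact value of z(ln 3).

A = [[3,2],[0,5]]; eigenvalues λ = 3, 5.
Eigenvectors: (1,0) for λ=3, (-1,-1) for λ=5.
From the initial condition, c_1 = -1, c_2 = -5.
z(ln 3) = (-1)(3^3)(0) + (-5)(3^5)(-1) = 1215.

1215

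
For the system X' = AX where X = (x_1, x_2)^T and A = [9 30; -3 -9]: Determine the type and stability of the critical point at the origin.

center

A = [[9,30],[-3,-9]]; det(A-λI) = λ^2 + 9.
λ = 0 ± 3i: zero real part.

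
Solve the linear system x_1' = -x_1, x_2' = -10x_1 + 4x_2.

Coefficient matrix A = [[-1, 0], [-10, 4]].
Characteristic polynomial det(A - λI) = λ^2 - 3λ - 4 = 0.
Eigenvalues λ = 4, -1.
For λ=4: (A-λI) row 1 is [-5, 0], so an eigenvector is (0, 1).
For λ=-1: (A-λI) row 2 is [-10, 5], so an eigenvector is (1, 2).
General solution: K_1e^(4t)(0,1) + K_2e^(-t)(1,2).

x_1(t) = K_2e^(-t), x_2(t) = K_1e^(4t) + 2K_2e^(-t)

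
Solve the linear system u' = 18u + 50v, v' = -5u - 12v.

Coefficient matrix A = [[18, 50], [-5, -12]].
Characteristic polynomial det(A - λI) = λ^2 - 6λ + 34 = 0.
Eigenvalues λ = 3 ± 5i (complex conjugate pair).
For λ=3+5i: an eigenvector is (1,0) - i(3,-1) = (1 - 3i, 0 + i).
A real fundamental pair from Re and Im of e^((3+5i)t)v: X_1 = e^(3t)(cos(5t)·(1,0) + sin(5t)·(3,-1)), X_2 = e^(3t)(sin(5t)·(1,0) - cos(5t)·(3,-1)).
General solution: K_1X_1 + K_2X_2.

u(t) = 3K_1e^(3t)sin(5t) + K_1e^(3t)cos(5t) + K_2e^(3t)sin(5t) - 3K_2e^(3t)cos(5t), v(t) = -K_1e^(3t)sin(5t) + K_2e^(3t)cos(5t)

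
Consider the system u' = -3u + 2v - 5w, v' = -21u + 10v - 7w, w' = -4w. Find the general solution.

Coefficient matrix A = [[-3, 2, -5], [-21, 10, -7], [0, 0, -4]].
det(A - λI) = 0 gives eigenvalues λ = -4, 4, 3.
For λ=-4: eigenvector (1,2,1).
For λ=4: eigenvector (2,7,0).
For λ=3: eigenvector (1,3,0).
General solution: K_1e^(-4t)(1,2,1) + K_2e^(4t)(2,7,0) + K_3e^(3t)(1,3,0).

u(t) = K_1e^(-4t) + 2K_2e^(4t) + K_3e^(3t), v(t) = 2K_1e^(-4t) + 7K_2e^(4t) + 3K_3e^(3t), w(t) = K_1e^(-4t)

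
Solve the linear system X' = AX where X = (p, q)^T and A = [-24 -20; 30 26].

Coefficient matrix A = [[-24, -20], [30, 26]].
Characteristic polynomial det(A - λI) = λ^2 - 2λ - 24 = 0.
Eigenvalues λ = 6, -4.
For λ=6: (A-λI) row 1 is [-30, -20], so an eigenvector is (2, -3).
For λ=-4: (A-λI) row 1 is [-20, -20], so an eigenvector is (1, -1).
General solution: c_1e^(6t)(2,-3) + c_2e^(-4t)(1,-1).

p(t) = 2c_1e^(6t) + c_2e^(-4t), q(t) = -3c_1e^(6t) - c_2e^(-4t)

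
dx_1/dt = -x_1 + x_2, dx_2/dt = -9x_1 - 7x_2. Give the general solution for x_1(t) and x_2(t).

x_1(t) = c_1e^(-4t) + c_2te^(-4t) + c_2e^(-4t), x_2(t) = -3c_1e^(-4t) - 3c_2te^(-4t) - 2c_2e^(-4t)

Coefficient matrix A = [[-1, 1], [-9, -7]].
Characteristic polynomial det(A - λI) = λ^2 + 8λ + 16 = 0.
Single eigenvalue λ = -4 with algebraic multiplicity 2.
Eigenvector v = (1,-3); generalized eigenvector w with (A-λI)w=v is (1,-2).
General solution: e^(-4t)[c_1·v + c_2·(t·v + w)].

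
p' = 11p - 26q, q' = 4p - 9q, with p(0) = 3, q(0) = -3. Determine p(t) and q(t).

Coefficient matrix A = [[11, -26], [4, -9]].
Characteristic polynomial det(A - λI) = λ^2 - 2λ + 5 = 0.
Eigenvalues λ = 1 ± 2i (complex conjugate pair).
For λ=1+2i: an eigenvector is (2,1) - i(-3,-1) = (2 + 3i, 1 + i).
A real fundamental pair from Re and Im of e^((1+2i)t)v: X_1 = e^(t)(cos(2t)·(2,1) + sin(2t)·(-3,-1)), X_2 = e^(t)(sin(2t)·(2,1) - cos(2t)·(-3,-1)).
General solution: C_1X_1 + C_2X_2.
Applying p(0)=3, q(0)=-3 gives C_1=-12, C_2=9.

p(t) = 54e^(t)sin(2t) + 3e^(t)cos(2t), q(t) = 21e^(t)sin(2t) - 3e^(t)cos(2t)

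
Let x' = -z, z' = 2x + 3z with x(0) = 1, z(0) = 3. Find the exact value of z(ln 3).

A = [[0,-1],[2,3]]; eigenvalues λ = 2, 1.
Eigenvectors: (-1,2) for λ=2, (1,-1) for λ=1.
From the initial condition, c_1 = 4, c_2 = 5.
z(ln 3) = (4)(3^2)(2) + (5)(3^1)(-1) = 57.

57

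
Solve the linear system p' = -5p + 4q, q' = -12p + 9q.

Coefficient matrix A = [[-5, 4], [-12, 9]].
Characteristic polynomial det(A - λI) = λ^2 - 4λ + 3 = 0.
Eigenvalues λ = 1, 3.
For λ=1: (A-λI) row 1 is [-6, 4], so an eigenvector is (2, 3).
For λ=3: (A-λI) row 1 is [-8, 4], so an eigenvector is (1, 2).
General solution: C_1e^(t)(2,3) + C_2e^(3t)(1,2).

p(t) = 2C_1e^(t) + C_2e^(3t), q(t) = 3C_1e^(t) + 2C_2e^(3t)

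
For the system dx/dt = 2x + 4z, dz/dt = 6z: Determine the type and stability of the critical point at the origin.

unstable node

A = [[2,4],[0,6]]; det(A-λI) = λ^2 - 8λ + 12.
λ = 6, 2: both positive.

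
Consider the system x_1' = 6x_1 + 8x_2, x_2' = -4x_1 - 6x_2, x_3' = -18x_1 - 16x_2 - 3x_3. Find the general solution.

x_1(t) = 2C_2e^(2t) + C_3e^(-2t), x_2(t) = -C_2e^(2t) - C_3e^(-2t), x_3(t) = C_1e^(-3t) - 4C_2e^(2t) - 2C_3e^(-2t)

Coefficient matrix A = [[6, 8, 0], [-4, -6, 0], [-18, -16, -3]].
det(A - λI) = 0 gives eigenvalues λ = -3, 2, -2.
For λ=-3: eigenvector (0,0,1).
For λ=2: eigenvector (2,-1,-4).
For λ=-2: eigenvector (1,-1,-2).
General solution: C_1e^(-3t)(0,0,1) + C_2e^(2t)(2,-1,-4) + C_3e^(-2t)(1,-1,-2).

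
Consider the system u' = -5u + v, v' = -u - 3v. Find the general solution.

u(t) = c_1e^(-4t) + c_2te^(-4t) + c_2e^(-4t), v(t) = c_1e^(-4t) + c_2te^(-4t) + 2c_2e^(-4t)

Coefficient matrix A = [[-5, 1], [-1, -3]].
Characteristic polynomial det(A - λI) = λ^2 + 8λ + 16 = 0.
Single eigenvalue λ = -4 with algebraic multiplicity 2.
Eigenvector v = (1,1); generalized eigenvector w with (A-λI)w=v is (1,2).
General solution: e^(-4t)[c_1·v + c_2·(t·v + w)].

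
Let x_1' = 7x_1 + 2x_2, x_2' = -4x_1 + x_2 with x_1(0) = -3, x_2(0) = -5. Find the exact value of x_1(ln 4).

-10752

A = [[7,2],[-4,1]]; eigenvalues λ = 3, 5.
Eigenvectors: (-1,2) for λ=3, (1,-1) for λ=5.
From the initial condition, c_1 = -8, c_2 = -11.
x_1(ln 4) = (-8)(4^3)(-1) + (-11)(4^5)(1) = -10752.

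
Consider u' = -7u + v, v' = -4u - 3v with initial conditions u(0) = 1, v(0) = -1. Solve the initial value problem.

Coefficient matrix A = [[-7, 1], [-4, -3]].
Characteristic polynomial det(A - λI) = λ^2 + 10λ + 25 = 0.
Single eigenvalue λ = -5 with algebraic multiplicity 2.
Eigenvector v = (-1,-2); generalized eigenvector w with (A-λI)w=v is (-1,-3).
General solution: e^(-5t)[c_1·v + c_2·(t·v + w)].
Applying u(0)=1, v(0)=-1 gives c_1=-4, c_2=3.

u(t) = -3te^(-5t) + e^(-5t), v(t) = -6te^(-5t) - e^(-5t)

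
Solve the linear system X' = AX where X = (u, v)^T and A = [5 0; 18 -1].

Coefficient matrix A = [[5, 0], [18, -1]].
Characteristic polynomial det(A - λI) = λ^2 - 4λ - 5 = 0.
Eigenvalues λ = -1, 5.
For λ=-1: (A-λI) row 1 is [6, 0], so an eigenvector is (0, -1).
For λ=5: (A-λI) row 2 is [18, -6], so an eigenvector is (-1, -3).
General solution: c_1e^(-t)(0,-1) + c_2e^(5t)(-1,-3).

u(t) = -c_2e^(5t), v(t) = -c_1e^(-t) - 3c_2e^(5t)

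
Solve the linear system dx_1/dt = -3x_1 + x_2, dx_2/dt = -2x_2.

Coefficient matrix A = [[-3, 1], [0, -2]].
Characteristic polynomial det(A - λI) = λ^2 + 5λ + 6 = 0.
Eigenvalues λ = -2, -3.
For λ=-2: (A-λI) row 1 is [-1, 1], so an eigenvector is (-1, -1).
For λ=-3: (A-λI) row 1 is [0, 1], so an eigenvector is (1, 0).
General solution: C_1e^(-2t)(-1,-1) + C_2e^(-3t)(1,0).

x_1(t) = -C_1e^(-2t) + C_2e^(-3t), x_2(t) = -C_1e^(-2t)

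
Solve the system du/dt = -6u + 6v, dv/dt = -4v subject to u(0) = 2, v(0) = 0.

Coefficient matrix A = [[-6, 6], [0, -4]].
Characteristic polynomial det(A - λI) = λ^2 + 10λ + 24 = 0.
Eigenvalues λ = -4, -6.
For λ=-4: (A-λI) row 1 is [-2, 6], so an eigenvector is (3, 1).
For λ=-6: (A-λI) row 1 is [0, 6], so an eigenvector is (1, 0).
General solution: C_1e^(-4t)(3,1) + C_2e^(-6t)(1,0).
Applying u(0)=2, v(0)=0 gives C_1=0, C_2=2.

u(t) = 2e^(-6t), v(t) = 0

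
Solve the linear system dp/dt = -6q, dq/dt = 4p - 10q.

Coefficient matrix A = [[0, -6], [4, -10]].
Characteristic polynomial det(A - λI) = λ^2 + 10λ + 24 = 0.
Eigenvalues λ = -6, -4.
For λ=-6: (A-λI) row 1 is [6, -6], so an eigenvector is (1, 1).
For λ=-4: (A-λI) row 1 is [4, -6], so an eigenvector is (3, 2).
General solution: C_1e^(-6t)(1,1) + C_2e^(-4t)(3,2).

p(t) = C_1e^(-6t) + 3C_2e^(-4t), q(t) = C_1e^(-6t) + 2C_2e^(-4t)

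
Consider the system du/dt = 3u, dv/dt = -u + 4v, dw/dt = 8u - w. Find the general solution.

u(t) = K_1e^(3t), v(t) = K_1e^(3t) + K_2e^(4t), w(t) = 2K_1e^(3t) + K_3e^(-t)

Coefficient matrix A = [[3, 0, 0], [-1, 4, 0], [8, 0, -1]].
det(A - λI) = 0 gives eigenvalues λ = 3, 4, -1.
For λ=3: eigenvector (1,1,2).
For λ=4: eigenvector (0,1,0).
For λ=-1: eigenvector (0,0,1).
General solution: K_1e^(3t)(1,1,2) + K_2e^(4t)(0,1,0) + K_3e^(-t)(0,0,1).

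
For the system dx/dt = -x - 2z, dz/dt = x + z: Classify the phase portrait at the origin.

center

A = [[-1,-2],[1,1]]; det(A-λI) = λ^2 + 1.
λ = 0 ± i: zero real part.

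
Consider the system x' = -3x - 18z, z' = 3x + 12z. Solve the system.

x(t) = -3c_1e^(3t) + 2c_2e^(6t), z(t) = c_1e^(3t) - c_2e^(6t)

Coefficient matrix A = [[-3, -18], [3, 12]].
Characteristic polynomial det(A - λI) = λ^2 - 9λ + 18 = 0.
Eigenvalues λ = 3, 6.
For λ=3: (A-λI) row 1 is [-6, -18], so an eigenvector is (-3, 1).
For λ=6: (A-λI) row 1 is [-9, -18], so an eigenvector is (2, -1).
General solution: c_1e^(3t)(-3,1) + c_2e^(6t)(2,-1).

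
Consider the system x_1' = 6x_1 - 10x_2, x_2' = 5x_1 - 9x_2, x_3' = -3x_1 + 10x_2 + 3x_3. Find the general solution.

x_1(t) = -C_1e^(-4t) + 2C_2e^(t), x_2(t) = -C_1e^(-4t) + C_2e^(t), x_3(t) = C_1e^(-4t) - 2C_2e^(t) + C_3e^(3t)

Coefficient matrix A = [[6, -10, 0], [5, -9, 0], [-3, 10, 3]].
det(A - λI) = 0 gives eigenvalues λ = -4, 1, 3.
For λ=-4: eigenvector (-1,-1,1).
For λ=1: eigenvector (2,1,-2).
For λ=3: eigenvector (0,0,1).
General solution: C_1e^(-4t)(-1,-1,1) + C_2e^(t)(2,1,-2) + C_3e^(3t)(0,0,1).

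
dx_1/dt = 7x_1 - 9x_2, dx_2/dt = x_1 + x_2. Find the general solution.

x_1(t) = -3C_1e^(4t) - 3C_2te^(4t) + 2C_2e^(4t), x_2(t) = -C_1e^(4t) - C_2te^(4t) + C_2e^(4t)

Coefficient matrix A = [[7, -9], [1, 1]].
Characteristic polynomial det(A - λI) = λ^2 - 8λ + 16 = 0.
Single eigenvalue λ = 4 with algebraic multiplicity 2.
Eigenvector v = (-3,-1); generalized eigenvector w with (A-λI)w=v is (2,1).
General solution: e^(4t)[C_1·v + C_2·(t·v + w)].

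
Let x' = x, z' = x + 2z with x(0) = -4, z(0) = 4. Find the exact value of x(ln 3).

A = [[1,0],[1,2]]; eigenvalues λ = 1, 2.
Eigenvectors: (-1,1) for λ=1, (0,1) for λ=2.
From the initial condition, c_1 = 4, c_2 = 0.
x(ln 3) = (4)(3^1)(-1) + (0)(3^2)(0) = -12.

-12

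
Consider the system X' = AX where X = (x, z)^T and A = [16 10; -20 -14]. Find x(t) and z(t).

Coefficient matrix A = [[16, 10], [-20, -14]].
Characteristic polynomial det(A - λI) = λ^2 - 2λ - 24 = 0.
Eigenvalues λ = -4, 6.
For λ=-4: (A-λI) row 1 is [20, 10], so an eigenvector is (1, -2).
For λ=6: (A-λI) row 1 is [10, 10], so an eigenvector is (-1, 1).
General solution: C_1e^(-4t)(1,-2) + C_2e^(6t)(-1,1).

x(t) = C_1e^(-4t) - C_2e^(6t), z(t) = -2C_1e^(-4t) + C_2e^(6t)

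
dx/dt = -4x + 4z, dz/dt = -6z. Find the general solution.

x(t) = -K_1e^(-4t) - 2K_2e^(-6t), z(t) = K_2e^(-6t)

Coefficient matrix A = [[-4, 4], [0, -6]].
Characteristic polynomial det(A - λI) = λ^2 + 10λ + 24 = 0.
Eigenvalues λ = -4, -6.
For λ=-4: (A-λI) row 1 is [0, 4], so an eigenvector is (-1, 0).
For λ=-6: (A-λI) row 1 is [2, 4], so an eigenvector is (-2, 1).
General solution: K_1e^(-4t)(-1,0) + K_2e^(-6t)(-2,1).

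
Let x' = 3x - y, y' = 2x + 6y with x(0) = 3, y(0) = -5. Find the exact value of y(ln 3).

-1053

A = [[3,-1],[2,6]]; eigenvalues λ = 5, 4.
Eigenvectors: (1,-2) for λ=5, (-1,1) for λ=4.
From the initial condition, c_1 = 2, c_2 = -1.
y(ln 3) = (2)(3^5)(-2) + (-1)(3^4)(1) = -1053.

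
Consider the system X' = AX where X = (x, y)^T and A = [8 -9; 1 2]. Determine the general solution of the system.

Coefficient matrix A = [[8, -9], [1, 2]].
Characteristic polynomial det(A - λI) = λ^2 - 10λ + 25 = 0.
Single eigenvalue λ = 5 with algebraic multiplicity 2.
Eigenvector v = (3,1); generalized eigenvector w with (A-λI)w=v is (-2,-1).
General solution: e^(5t)[c_1·v + c_2·(t·v + w)].

x(t) = 3c_1e^(5t) + 3c_2te^(5t) - 2c_2e^(5t), y(t) = c_1e^(5t) + c_2te^(5t) - c_2e^(5t)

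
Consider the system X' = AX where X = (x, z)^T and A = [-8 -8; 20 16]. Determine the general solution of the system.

Coefficient matrix A = [[-8, -8], [20, 16]].
Characteristic polynomial det(A - λI) = λ^2 - 8λ + 32 = 0.
Eigenvalues λ = 4 ± 4i (complex conjugate pair).
For λ=4+4i: an eigenvector is (1,-1) - i(-1,2) = (1 + i, -1 - 2i).
A real fundamental pair from Re and Im of e^((4+4i)t)v: X_1 = e^(4t)(cos(4t)·(1,-1) + sin(4t)·(-1,2)), X_2 = e^(4t)(sin(4t)·(1,-1) - cos(4t)·(-1,2)).
General solution: C_1X_1 + C_2X_2.

x(t) = -C_1e^(4t)sin(4t) + C_1e^(4t)cos(4t) + C_2e^(4t)sin(4t) + C_2e^(4t)cos(4t), z(t) = 2C_1e^(4t)sin(4t) - C_1e^(4t)cos(4t) - C_2e^(4t)sin(4t) - 2C_2e^(4t)cos(4t)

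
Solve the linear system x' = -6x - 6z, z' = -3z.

Coefficient matrix A = [[-6, -6], [0, -3]].
Characteristic polynomial det(A - λI) = λ^2 + 9λ + 18 = 0.
Eigenvalues λ = -6, -3.
For λ=-6: (A-λI) row 1 is [0, -6], so an eigenvector is (-1, 0).
For λ=-3: (A-λI) row 1 is [-3, -6], so an eigenvector is (-2, 1).
General solution: C_1e^(-6t)(-1,0) + C_2e^(-3t)(-2,1).

x(t) = -C_1e^(-6t) - 2C_2e^(-3t), z(t) = C_2e^(-3t)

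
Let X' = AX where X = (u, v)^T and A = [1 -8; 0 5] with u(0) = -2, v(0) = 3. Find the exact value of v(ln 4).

3072

A = [[1,-8],[0,5]]; eigenvalues λ = 5, 1.
Eigenvectors: (2,-1) for λ=5, (1,0) for λ=1.
From the initial condition, c_1 = -3, c_2 = 4.
v(ln 4) = (-3)(4^5)(-1) + (4)(4^1)(0) = 3072.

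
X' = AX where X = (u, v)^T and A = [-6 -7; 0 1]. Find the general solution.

Coefficient matrix A = [[-6, -7], [0, 1]].
Characteristic polynomial det(A - λI) = λ^2 + 5λ - 6 = 0.
Eigenvalues λ = 1, -6.
For λ=1: (A-λI) row 1 is [-7, -7], so an eigenvector is (-1, 1).
For λ=-6: (A-λI) row 1 is [0, -7], so an eigenvector is (-1, 0).
General solution: K_1e^(t)(-1,1) + K_2e^(-6t)(-1,0).

u(t) = -K_1e^(t) - K_2e^(-6t), v(t) = K_1e^(t)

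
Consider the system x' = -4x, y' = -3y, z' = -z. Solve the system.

Coefficient matrix A = [[-4, 0, 0], [0, -3, 0], [0, 0, -1]].
det(A - λI) = 0 gives eigenvalues λ = -4, -3, -1.
For λ=-4: eigenvector (1,0,0).
For λ=-3: eigenvector (0,1,0).
For λ=-1: eigenvector (0,0,1).
General solution: K_1e^(-4t)(1,0,0) + K_2e^(-3t)(0,1,0) + K_3e^(-t)(0,0,1).

x(t) = K_1e^(-4t), y(t) = K_2e^(-3t), z(t) = K_3e^(-t)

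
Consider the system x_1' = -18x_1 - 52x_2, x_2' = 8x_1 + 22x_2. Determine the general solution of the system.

Coefficient matrix A = [[-18, -52], [8, 22]].
Characteristic polynomial det(A - λI) = λ^2 - 4λ + 20 = 0.
Eigenvalues λ = 2 ± 4i (complex conjugate pair).
For λ=2+4i: an eigenvector is (3,-1) - i(-2,1) = (3 + 2i, -1 - i).
A real fundamental pair from Re and Im of e^((2+4i)t)v: X_1 = e^(2t)(cos(4t)·(3,-1) + sin(4t)·(-2,1)), X_2 = e^(2t)(sin(4t)·(3,-1) - cos(4t)·(-2,1)).
General solution: c_1X_1 + c_2X_2.

x_1(t) = -2c_1e^(2t)sin(4t) + 3c_1e^(2t)cos(4t) + 3c_2e^(2t)sin(4t) + 2c_2e^(2t)cos(4t), x_2(t) = c_1e^(2t)sin(4t) - c_1e^(2t)cos(4t) - c_2e^(2t)sin(4t) - c_2e^(2t)cos(4t)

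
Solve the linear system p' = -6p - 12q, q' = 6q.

p(t) = -K_1e^(6t) - K_2e^(-6t), q(t) = K_1e^(6t)

Coefficient matrix A = [[-6, -12], [0, 6]].
Characteristic polynomial det(A - λI) = λ^2 - 36 = 0.
Eigenvalues λ = 6, -6.
For λ=6: (A-λI) row 1 is [-12, -12], so an eigenvector is (-1, 1).
For λ=-6: (A-λI) row 1 is [0, -12], so an eigenvector is (-1, 0).
General solution: K_1e^(6t)(-1,1) + K_2e^(-6t)(-1,0).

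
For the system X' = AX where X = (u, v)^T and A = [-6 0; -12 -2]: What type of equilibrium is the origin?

stable node

A = [[-6,0],[-12,-2]]; det(A-λI) = λ^2 + 8λ + 12.
λ = -2, -6: both negative.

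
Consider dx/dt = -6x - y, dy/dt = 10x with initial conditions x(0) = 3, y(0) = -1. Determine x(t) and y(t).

x(t) = -8e^(-3t)sin(t) + 3e^(-3t)cos(t), y(t) = 27e^(-3t)sin(t) - e^(-3t)cos(t)

Coefficient matrix A = [[-6, -1], [10, 0]].
Characteristic polynomial det(A - λI) = λ^2 + 6λ + 10 = 0.
Eigenvalues λ = -3 ± i (complex conjugate pair).
For λ=-3+i: an eigenvector is (1,-3) - i(0,1) = (1, -3 - i).
A real fundamental pair from Re and Im of e^((-3+i)t)v: X_1 = e^(-3t)(cos(t)·(1,-3) + sin(t)·(0,1)), X_2 = e^(-3t)(sin(t)·(1,-3) - cos(t)·(0,1)).
General solution: K_1X_1 + K_2X_2.
Applying x(0)=3, y(0)=-1 gives K_1=3, K_2=-8.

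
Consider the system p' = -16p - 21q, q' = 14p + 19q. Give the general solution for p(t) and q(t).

p(t) = 3C_1e^(-2t) - C_2e^(5t), q(t) = -2C_1e^(-2t) + C_2e^(5t)

Coefficient matrix A = [[-16, -21], [14, 19]].
Characteristic polynomial det(A - λI) = λ^2 - 3λ - 10 = 0.
Eigenvalues λ = -2, 5.
For λ=-2: (A-λI) row 1 is [-14, -21], so an eigenvector is (3, -2).
For λ=5: (A-λI) row 1 is [-21, -21], so an eigenvector is (-1, 1).
General solution: C_1e^(-2t)(3,-2) + C_2e^(5t)(-1,1).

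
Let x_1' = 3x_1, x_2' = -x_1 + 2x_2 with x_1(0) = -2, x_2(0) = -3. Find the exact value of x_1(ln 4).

A = [[3,0],[-1,2]]; eigenvalues λ = 3, 2.
Eigenvectors: (1,-1) for λ=3, (0,-1) for λ=2.
From the initial condition, c_1 = -2, c_2 = 5.
x_1(ln 4) = (-2)(4^3)(1) + (5)(4^2)(0) = -128.

-128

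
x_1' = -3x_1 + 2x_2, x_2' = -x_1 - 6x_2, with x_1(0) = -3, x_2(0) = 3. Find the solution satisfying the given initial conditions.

x_1(t) = -3e^(-5t), x_2(t) = 3e^(-5t)

Coefficient matrix A = [[-3, 2], [-1, -6]].
Characteristic polynomial det(A - λI) = λ^2 + 9λ + 20 = 0.
Eigenvalues λ = -4, -5.
For λ=-4: (A-λI) row 1 is [1, 2], so an eigenvector is (-2, 1).
For λ=-5: (A-λI) row 1 is [2, 2], so an eigenvector is (1, -1).
General solution: c_1e^(-4t)(-2,1) + c_2e^(-5t)(1,-1).
Applying x_1(0)=-3, x_2(0)=3 gives c_1=0, c_2=-3.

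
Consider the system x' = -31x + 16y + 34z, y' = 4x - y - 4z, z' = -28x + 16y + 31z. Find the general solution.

Coefficient matrix A = [[-31, 16, 34], [4, -1, -4], [-28, 16, 31]].
det(A - λI) = 0 gives eigenvalues λ = -1, -3, 3.
For λ=-1: eigenvector (-4,1,-4).
For λ=-3: eigenvector (11,-2,10).
For λ=3: eigenvector (1,0,1).
General solution: c_1e^(-t)(-4,1,-4) + c_2e^(-3t)(11,-2,10) + c_3e^(3t)(1,0,1).

x(t) = -4c_1e^(-t) + 11c_2e^(-3t) + c_3e^(3t), y(t) = c_1e^(-t) - 2c_2e^(-3t), z(t) = -4c_1e^(-t) + 10c_2e^(-3t) + c_3e^(3t)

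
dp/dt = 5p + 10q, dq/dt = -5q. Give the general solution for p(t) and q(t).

Coefficient matrix A = [[5, 10], [0, -5]].
Characteristic polynomial det(A - λI) = λ^2 - 25 = 0.
Eigenvalues λ = 5, -5.
For λ=5: (A-λI) row 1 is [0, 10], so an eigenvector is (1, 0).
For λ=-5: (A-λI) row 1 is [10, 10], so an eigenvector is (-1, 1).
General solution: K_1e^(5t)(1,0) + K_2e^(-5t)(-1,1).

p(t) = K_1e^(5t) - K_2e^(-5t), q(t) = K_2e^(-5t)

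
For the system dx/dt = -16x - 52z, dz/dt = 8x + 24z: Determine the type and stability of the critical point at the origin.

unstable spiral

A = [[-16,-52],[8,24]]; det(A-λI) = λ^2 - 8λ + 32.
λ = 4 ± 4i: positive real part.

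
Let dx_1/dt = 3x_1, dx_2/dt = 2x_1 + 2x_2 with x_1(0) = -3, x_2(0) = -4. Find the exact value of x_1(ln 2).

A = [[3,0],[2,2]]; eigenvalues λ = 3, 2.
Eigenvectors: (-1,-2) for λ=3, (0,1) for λ=2.
From the initial condition, c_1 = 3, c_2 = 2.
x_1(ln 2) = (3)(2^3)(-1) + (2)(2^2)(0) = -24.

-24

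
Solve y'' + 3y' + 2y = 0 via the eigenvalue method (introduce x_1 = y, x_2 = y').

Let x_1 = y, x_2 = y'. Then x_1' = x_2 and x_2' = -2x_1 - 3x_2.
A = [[0,1],[-2,-3]]; det(A-λI) = λ^2 + 3λ + 2.
Eigenvalues λ = -2, -1 with eigenvectors (1,-2), (1,-1).

y(t) = K_1e^(-2t) + K_2e^(-t)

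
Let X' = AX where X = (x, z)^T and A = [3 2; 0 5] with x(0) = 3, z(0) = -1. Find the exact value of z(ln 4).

A = [[3,2],[0,5]]; eigenvalues λ = 5, 3.
Eigenvectors: (1,1) for λ=5, (-1,0) for λ=3.
From the initial condition, c_1 = -1, c_2 = -4.
z(ln 4) = (-1)(4^5)(1) + (-4)(4^3)(0) = -1024.

-1024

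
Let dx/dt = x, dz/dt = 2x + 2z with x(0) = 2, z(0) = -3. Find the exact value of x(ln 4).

A = [[1,0],[2,2]]; eigenvalues λ = 1, 2.
Eigenvectors: (-1,2) for λ=1, (0,1) for λ=2.
From the initial condition, c_1 = -2, c_2 = 1.
x(ln 4) = (-2)(4^1)(-1) + (1)(4^2)(0) = 8.

8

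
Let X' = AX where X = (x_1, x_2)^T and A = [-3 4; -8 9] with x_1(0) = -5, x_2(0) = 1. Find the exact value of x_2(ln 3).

A = [[-3,4],[-8,9]]; eigenvalues λ = 5, 1.
Eigenvectors: (-1,-2) for λ=5, (1,1) for λ=1.
From the initial condition, c_1 = -6, c_2 = -11.
x_2(ln 3) = (-6)(3^5)(-2) + (-11)(3^1)(1) = 2883.

2883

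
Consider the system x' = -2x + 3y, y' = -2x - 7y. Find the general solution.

x(t) = -3C_1e^(-4t) - C_2e^(-5t), y(t) = 2C_1e^(-4t) + C_2e^(-5t)

Coefficient matrix A = [[-2, 3], [-2, -7]].
Characteristic polynomial det(A - λI) = λ^2 + 9λ + 20 = 0.
Eigenvalues λ = -4, -5.
For λ=-4: (A-λI) row 1 is [2, 3], so an eigenvector is (-3, 2).
For λ=-5: (A-λI) row 1 is [3, 3], so an eigenvector is (-1, 1).
General solution: C_1e^(-4t)(-3,2) + C_2e^(-5t)(-1,1).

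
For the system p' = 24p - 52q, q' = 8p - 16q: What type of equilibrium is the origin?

A = [[24,-52],[8,-16]]; det(A-λI) = λ^2 - 8λ + 32.
λ = 4 ± 4i: positive real part.

unstable spiral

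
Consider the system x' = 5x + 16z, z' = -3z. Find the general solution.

Coefficient matrix A = [[5, 16], [0, -3]].
Characteristic polynomial det(A - λI) = λ^2 - 2λ - 15 = 0.
Eigenvalues λ = -3, 5.
For λ=-3: (A-λI) row 1 is [8, 16], so an eigenvector is (2, -1).
For λ=5: (A-λI) row 1 is [0, 16], so an eigenvector is (-1, 0).
General solution: K_1e^(-3t)(2,-1) + K_2e^(5t)(-1,0).

x(t) = 2K_1e^(-3t) - K_2e^(5t), z(t) = -K_1e^(-3t)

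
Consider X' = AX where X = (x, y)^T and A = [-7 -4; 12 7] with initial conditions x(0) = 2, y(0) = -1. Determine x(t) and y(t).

Coefficient matrix A = [[-7, -4], [12, 7]].
Characteristic polynomial det(A - λI) = λ^2 - 1 = 0.
Eigenvalues λ = -1, 1.
For λ=-1: (A-λI) row 1 is [-6, -4], so an eigenvector is (2, -3).
For λ=1: (A-λI) row 1 is [-8, -4], so an eigenvector is (1, -2).
General solution: K_1e^(-t)(2,-3) + K_2e^(t)(1,-2).
Applying x(0)=2, y(0)=-1 gives K_1=3, K_2=-4.

x(t) = -4e^(t) + 6e^(-t), y(t) = 8e^(t) - 9e^(-t)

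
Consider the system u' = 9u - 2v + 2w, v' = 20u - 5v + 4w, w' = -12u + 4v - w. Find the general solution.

u(t) = -C_1e^(-t) + C_2e^(3t) - C_3e^(t), v(t) = -3C_1e^(-t) + 2C_2e^(3t) - 2C_3e^(t), w(t) = 2C_1e^(-t) - C_2e^(3t) + 2C_3e^(t)

Coefficient matrix A = [[9, -2, 2], [20, -5, 4], [-12, 4, -1]].
det(A - λI) = 0 gives eigenvalues λ = -1, 3, 1.
For λ=-1: eigenvector (-1,-3,2).
For λ=3: eigenvector (1,2,-1).
For λ=1: eigenvector (-1,-2,2).
General solution: C_1e^(-t)(-1,-3,2) + C_2e^(3t)(1,2,-1) + C_3e^(t)(-1,-2,2).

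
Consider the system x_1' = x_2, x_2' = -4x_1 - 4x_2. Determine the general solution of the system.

Coefficient matrix A = [[0, 1], [-4, -4]].
Characteristic polynomial det(A - λI) = λ^2 + 4λ + 4 = 0.
Single eigenvalue λ = -2 with algebraic multiplicity 2.
Eigenvector v = (1,-2); generalized eigenvector w with (A-λI)w=v is (-1,3).
General solution: e^(-2t)[K_1·v + K_2·(t·v + w)].

x_1(t) = K_1e^(-2t) + K_2te^(-2t) - K_2e^(-2t), x_2(t) = -2K_1e^(-2t) - 2K_2te^(-2t) + 3K_2e^(-2t)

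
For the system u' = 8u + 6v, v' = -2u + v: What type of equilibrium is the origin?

unstable node

A = [[8,6],[-2,1]]; det(A-λI) = λ^2 - 9λ + 20.
λ = 4, 5: both positive.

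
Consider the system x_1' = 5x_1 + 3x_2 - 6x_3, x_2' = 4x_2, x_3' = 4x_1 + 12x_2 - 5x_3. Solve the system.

x_1(t) = 3c_1e^(t) + c_2e^(-t) - 3c_3e^(4t), x_2(t) = c_3e^(4t), x_3(t) = 2c_1e^(t) + c_2e^(-t)

Coefficient matrix A = [[5, 3, -6], [0, 4, 0], [4, 12, -5]].
det(A - λI) = 0 gives eigenvalues λ = 1, -1, 4.
For λ=1: eigenvector (3,0,2).
For λ=-1: eigenvector (1,0,1).
For λ=4: eigenvector (-3,1,0).
General solution: c_1e^(t)(3,0,2) + c_2e^(-t)(1,0,1) + c_3e^(4t)(-3,1,0).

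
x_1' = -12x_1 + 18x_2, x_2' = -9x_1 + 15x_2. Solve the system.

x_1(t) = -C_1e^(6t) + 2C_2e^(-3t), x_2(t) = -C_1e^(6t) + C_2e^(-3t)

Coefficient matrix A = [[-12, 18], [-9, 15]].
Characteristic polynomial det(A - λI) = λ^2 - 3λ - 18 = 0.
Eigenvalues λ = 6, -3.
For λ=6: (A-λI) row 1 is [-18, 18], so an eigenvector is (-1, -1).
For λ=-3: (A-λI) row 1 is [-9, 18], so an eigenvector is (2, 1).
General solution: C_1e^(6t)(-1,-1) + C_2e^(-3t)(2,1).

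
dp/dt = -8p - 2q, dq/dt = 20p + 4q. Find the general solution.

Coefficient matrix A = [[-8, -2], [20, 4]].
Characteristic polynomial det(A - λI) = λ^2 + 4λ + 8 = 0.
Eigenvalues λ = -2 ± 2i (complex conjugate pair).
For λ=-2+2i: an eigenvector is (0,-1) - i(1,-3) = (0 - i, -1 + 3i).
A real fundamental pair from Re and Im of e^((-2+2i)t)v: X_1 = e^(-2t)(cos(2t)·(0,-1) + sin(2t)·(1,-3)), X_2 = e^(-2t)(sin(2t)·(0,-1) - cos(2t)·(1,-3)).
General solution: c_1X_1 + c_2X_2.

p(t) = c_1e^(-2t)sin(2t) - c_2e^(-2t)cos(2t), q(t) = -3c_1e^(-2t)sin(2t) - c_1e^(-2t)cos(2t) - c_2e^(-2t)sin(2t) + 3c_2e^(-2t)cos(2t)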